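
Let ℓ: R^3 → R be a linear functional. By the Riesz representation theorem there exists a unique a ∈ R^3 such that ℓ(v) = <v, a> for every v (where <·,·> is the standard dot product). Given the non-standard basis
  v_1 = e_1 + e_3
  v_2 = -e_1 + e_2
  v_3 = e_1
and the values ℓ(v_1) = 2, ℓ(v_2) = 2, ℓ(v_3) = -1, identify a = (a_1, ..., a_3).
a = (-1, 1, 3)

Write a = (a_1, ..., a_3) in the standard basis. For each basis vector v_i, ℓ(v_i) = <v_i, a> is a linear equation in the a_j's. Collect the n equations into a matrix system V a = ℓ, where row i of V is v_i (expressed in the standard basis). Since V is invertible (lower-triangular with 1s on the diagonal, up to permutation), solve by back-substitution:
  V =
[[1, 0, 1],
 [-1, 1, 0],
 [1, 0, 0]]
  V a = (2, 2, -1)
Solving gives a = (-1, 1, 3).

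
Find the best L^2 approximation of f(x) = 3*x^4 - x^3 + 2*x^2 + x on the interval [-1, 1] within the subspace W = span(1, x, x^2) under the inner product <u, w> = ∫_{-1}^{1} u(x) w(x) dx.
g(x) = 32*x^2/7 + 2*x/5 - 9/35

The best approximation g ∈ W is the orthogonal projection of f onto W. Writing g = a_0 + a_1 x + a_2 x^2, the coefficients solve the normal equations G · a = b where
  G_{ij} = <φ_i, φ_j> and b_i = <f, φ_i>, with φ_0 = 1, φ_1 = x, φ_2 = x^2.
G =
  [2, 0, 2/3]
  [0, 2/3, 0]
  [2/3, 0, 2/5],
b = (38/15, 4/15, 58/35).
Solving gives a_0 = -9/35, a_1 = 2/5, a_2 = 32/7, so
  g(x) = 32*x^2/7 + 2*x/5 - 9/35.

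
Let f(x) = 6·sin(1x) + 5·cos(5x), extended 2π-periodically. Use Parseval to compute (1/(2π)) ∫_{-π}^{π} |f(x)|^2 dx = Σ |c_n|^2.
Σ |c_n|^2 = 61/2

Expand |f|^2 and use orthogonality of {sin(nx), cos(mx)} on [-π, π]:
  ∫_{-π}^{π} sin(nx)^2 dx = π, ∫ cos(mx)^2 dx = π, and cross terms integrate to 0.
So ∫_{-π}^{π} f(x)^2 dx = 6^2 · π + 5^2 · π = (36 + 25)π.
Divide by 2π: (36 + 25)/2 = 61/2.
By Parseval, this equals Σ |c_n|^2.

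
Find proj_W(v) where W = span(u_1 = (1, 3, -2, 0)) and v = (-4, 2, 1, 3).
proj_W(v) = (0, 0, 0, 0)

Set up U = [u_1 | ... | u_1] ∈ R^(4×1). The projector onto W = col(U) is P = U (U^T U)^(-1) U^T.
Compute U^T U =
  [14],
and U^T v = (0).
Solve U^T U · c = U^T v for the coefficients: c = (0). The projection is proj_W(v) = U c.
Check: (v - proj_W(v)) · u_1 = 0  (should be 0).
Result: proj_W(v) = (0, 0, 0, 0).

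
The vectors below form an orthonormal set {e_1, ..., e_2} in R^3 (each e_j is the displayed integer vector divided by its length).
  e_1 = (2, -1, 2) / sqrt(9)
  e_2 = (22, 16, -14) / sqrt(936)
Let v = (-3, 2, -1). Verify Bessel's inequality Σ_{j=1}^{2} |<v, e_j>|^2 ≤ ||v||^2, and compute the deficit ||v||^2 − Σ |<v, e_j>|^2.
Σ |<v, e_j>|^2 = 150/13; ||v||^2 = 14; deficit = 32/13

Write each e_j = u_j / sqrt(<u_j, u_j>) where u_j is the displayed integer vector. Then <v, e_j> = <v, u_j> / sqrt(<u_j, u_j>), so |<v, e_j>|^2 = <v, u_j>^2 / <u_j, u_j>.
Coefficients: <v, e_1> = -10/sqrt(9), <v, e_2> = -20/sqrt(936).
Square and sum: Σ |<v, e_j>|^2 = 150/13.
Compute ||v||^2 = v·v = 14.
Deficit = 14 − 150/13 = 32/13 ≥ 0, confirming Bessel's inequality. (The deficit equals ||v − Σ <v,e_j> e_j||^2, the squared distance from v to span{e_j}.)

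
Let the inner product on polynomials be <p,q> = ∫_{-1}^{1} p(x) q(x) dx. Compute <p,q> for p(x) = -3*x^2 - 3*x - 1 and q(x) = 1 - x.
<p,q> = -2

Expand the product: p(x)·q(x) = 3*x^3 - 2*x - 1.
∫_{-1}^{1} of each monomial x^k gives [2/(k+1) if k even, 0 if k odd]. Integrating term-by-term (or equivalently evaluating the antiderivative F(x) = 3*x^4/4 - x^2 - x at the endpoints):
  F(1) − F(−1) = -5/4 − (3/4) = -2.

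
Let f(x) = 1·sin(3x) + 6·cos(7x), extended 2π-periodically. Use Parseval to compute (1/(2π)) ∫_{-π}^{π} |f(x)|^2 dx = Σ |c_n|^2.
Σ |c_n|^2 = 37/2

Expand |f|^2 and use orthogonality of {sin(nx), cos(mx)} on [-π, π]:
  ∫_{-π}^{π} sin(nx)^2 dx = π, ∫ cos(mx)^2 dx = π, and cross terms integrate to 0.
So ∫_{-π}^{π} f(x)^2 dx = 1^2 · π + 6^2 · π = (1 + 36)π.
Divide by 2π: (1 + 36)/2 = 37/2.
By Parseval, this equals Σ |c_n|^2.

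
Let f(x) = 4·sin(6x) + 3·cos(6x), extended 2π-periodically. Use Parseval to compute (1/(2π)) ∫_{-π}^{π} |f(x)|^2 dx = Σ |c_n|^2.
Σ |c_n|^2 = 25/2

Expand |f|^2 and use orthogonality of {sin(nx), cos(mx)} on [-π, π]:
  ∫_{-π}^{π} sin(nx)^2 dx = π, ∫ cos(mx)^2 dx = π, and cross terms integrate to 0.
So ∫_{-π}^{π} f(x)^2 dx = 4^2 · π + 3^2 · π = (16 + 9)π.
Divide by 2π: (16 + 9)/2 = 25/2.
By Parseval, this equals Σ |c_n|^2.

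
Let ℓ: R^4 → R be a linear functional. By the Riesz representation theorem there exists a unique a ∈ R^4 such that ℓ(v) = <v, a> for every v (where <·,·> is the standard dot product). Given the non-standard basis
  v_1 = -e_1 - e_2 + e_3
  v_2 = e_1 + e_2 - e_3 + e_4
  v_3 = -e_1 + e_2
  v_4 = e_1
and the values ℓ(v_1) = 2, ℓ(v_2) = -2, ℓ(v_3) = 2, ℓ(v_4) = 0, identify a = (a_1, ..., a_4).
a = (0, 2, 4, 0)

Write a = (a_1, ..., a_4) in the standard basis. For each basis vector v_i, ℓ(v_i) = <v_i, a> is a linear equation in the a_j's. Collect the n equations into a matrix system V a = ℓ, where row i of V is v_i (expressed in the standard basis). Since V is invertible (lower-triangular with 1s on the diagonal, up to permutation), solve by back-substitution:
  V =
[[-1, -1, 1, 0],
 [1, 1, -1, 1],
 [-1, 1, 0, 0],
 [1, 0, 0, 0]]
  V a = (2, -2, 2, 0)
Solving gives a = (0, 2, 4, 0).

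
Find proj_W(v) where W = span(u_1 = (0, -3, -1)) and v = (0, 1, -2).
proj_W(v) = (0, 3/10, 1/10)

Set up U = [u_1 | ... | u_1] ∈ R^(3×1). The projector onto W = col(U) is P = U (U^T U)^(-1) U^T.
Compute U^T U =
  [10],
and U^T v = (-1).
Solve U^T U · c = U^T v for the coefficients: c = (-1/10). The projection is proj_W(v) = U c.
Check: (v - proj_W(v)) · u_1 = 0  (should be 0).
Result: proj_W(v) = (0, 3/10, 1/10).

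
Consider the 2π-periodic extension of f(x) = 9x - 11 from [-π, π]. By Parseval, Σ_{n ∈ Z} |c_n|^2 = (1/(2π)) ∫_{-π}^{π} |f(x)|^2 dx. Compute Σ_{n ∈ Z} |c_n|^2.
Σ |c_n|^2 = 27π^2 + 121

Expand and integrate term by term over [-π, π]:
  ∫ (9x)^2 dx = 81·(2π^3/3); ∫ 2·9·(-11)·x dx = 0 (odd integrand); ∫ (-11)^2 dx = 121·2π.
So (1/(2π)) ∫_{-π}^{π} (9x - 11)^2 dx = 81π^2/3 + 121 = 27π^2 + 121.
Parseval ⇒ Σ |c_n|^2 = 27π^2 + 121.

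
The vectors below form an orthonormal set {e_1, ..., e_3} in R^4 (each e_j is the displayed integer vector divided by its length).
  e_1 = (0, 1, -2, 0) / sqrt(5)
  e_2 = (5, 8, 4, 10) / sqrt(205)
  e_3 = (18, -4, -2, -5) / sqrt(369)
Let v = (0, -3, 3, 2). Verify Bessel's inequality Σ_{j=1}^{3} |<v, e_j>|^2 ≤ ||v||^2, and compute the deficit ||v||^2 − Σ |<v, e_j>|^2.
Σ |<v, e_j>|^2 = 149/9; ||v||^2 = 22; deficit = 49/9

Write each e_j = u_j / sqrt(<u_j, u_j>) where u_j is the displayed integer vector. Then <v, e_j> = <v, u_j> / sqrt(<u_j, u_j>), so |<v, e_j>|^2 = <v, u_j>^2 / <u_j, u_j>.
Coefficients: <v, e_1> = -9/sqrt(5), <v, e_2> = 8/sqrt(205), <v, e_3> = -4/sqrt(369).
Square and sum: Σ |<v, e_j>|^2 = 149/9.
Compute ||v||^2 = v·v = 22.
Deficit = 22 − 149/9 = 49/9 ≥ 0, confirming Bessel's inequality. (The deficit equals ||v − Σ <v,e_j> e_j||^2, the squared distance from v to span{e_j}.)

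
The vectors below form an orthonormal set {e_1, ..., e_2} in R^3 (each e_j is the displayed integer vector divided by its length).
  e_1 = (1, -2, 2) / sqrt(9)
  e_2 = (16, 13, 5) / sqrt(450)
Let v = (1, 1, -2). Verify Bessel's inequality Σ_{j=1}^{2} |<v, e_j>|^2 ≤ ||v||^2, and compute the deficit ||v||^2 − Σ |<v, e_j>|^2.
Σ |<v, e_j>|^2 = 179/50; ||v||^2 = 6; deficit = 121/50

Write each e_j = u_j / sqrt(<u_j, u_j>) where u_j is the displayed integer vector. Then <v, e_j> = <v, u_j> / sqrt(<u_j, u_j>), so |<v, e_j>|^2 = <v, u_j>^2 / <u_j, u_j>.
Coefficients: <v, e_1> = -5/sqrt(9), <v, e_2> = 19/sqrt(450).
Square and sum: Σ |<v, e_j>|^2 = 179/50.
Compute ||v||^2 = v·v = 6.
Deficit = 6 − 179/50 = 121/50 ≥ 0, confirming Bessel's inequality. (The deficit equals ||v − Σ <v,e_j> e_j||^2, the squared distance from v to span{e_j}.)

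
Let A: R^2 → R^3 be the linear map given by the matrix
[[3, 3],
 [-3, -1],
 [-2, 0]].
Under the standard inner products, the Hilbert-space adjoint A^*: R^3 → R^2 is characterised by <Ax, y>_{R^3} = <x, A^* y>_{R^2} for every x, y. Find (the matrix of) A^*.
A^* = A^T =
[[3, -3, -2],
 [3, -1, 0]]

For real matrices with standard dot products, the defining identity <Ax, y> = <x, A^* y> gives (Ax)^T y = x^T (A^*) y, i.e. x^T A^T y = x^T (A^*) y. Since this holds for all x, y, we must have A^* = A^T. Therefore
A^* =
[[3, -3, -2],
 [3, -1, 0]].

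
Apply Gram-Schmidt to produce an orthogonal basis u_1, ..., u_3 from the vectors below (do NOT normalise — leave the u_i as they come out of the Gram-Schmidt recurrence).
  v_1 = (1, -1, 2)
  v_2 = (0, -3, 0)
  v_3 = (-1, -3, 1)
Orthogonal basis:
  u_1 = (1, -1, 2)
  u_2 = (-1/2, -5/2, -1)
  u_3 = (-6/5, 0, 3/5)

Apply the Gram-Schmidt recurrence
  u_1 = v_1
  u_i = v_i − Σ_{j<i} ((v_i · u_j) / (u_j · u_j)) · u_j.

Step by step this gives:
  u_1 = (1, -1, 2)
  u_2 = (-1/2, -5/2, -1)
  u_3 = (-6/5, 0, 3/5)

Orthogonality check:
  u_2 · u_1 = 0 (should be 0)
  u_3 · u_1 = 0 (should be 0)
  u_3 · u_2 = 0 (should be 0)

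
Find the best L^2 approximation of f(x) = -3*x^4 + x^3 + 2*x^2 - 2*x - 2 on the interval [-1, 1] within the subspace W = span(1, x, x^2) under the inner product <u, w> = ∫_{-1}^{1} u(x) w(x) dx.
g(x) = -4*x^2/7 - 7*x/5 - 61/35

The best approximation g ∈ W is the orthogonal projection of f onto W. Writing g = a_0 + a_1 x + a_2 x^2, the coefficients solve the normal equations G · a = b where
  G_{ij} = <φ_i, φ_j> and b_i = <f, φ_i>, with φ_0 = 1, φ_1 = x, φ_2 = x^2.
G =
  [2, 0, 2/3]
  [0, 2/3, 0]
  [2/3, 0, 2/5],
b = (-58/15, -14/15, -146/105).
Solving gives a_0 = -61/35, a_1 = -7/5, a_2 = -4/7, so
  g(x) = -4*x^2/7 - 7*x/5 - 61/35.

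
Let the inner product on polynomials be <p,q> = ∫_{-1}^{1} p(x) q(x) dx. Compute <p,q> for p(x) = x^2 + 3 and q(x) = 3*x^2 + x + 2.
<p,q> = 308/15

Expand the product: p(x)·q(x) = 3*x^4 + x^3 + 11*x^2 + 3*x + 6.
∫_{-1}^{1} of each monomial x^k gives [2/(k+1) if k even, 0 if k odd]. Integrating term-by-term (or equivalently evaluating the antiderivative F(x) = 3*x^5/5 + x^4/4 + 11*x^3/3 + 3*x^2/2 + 6*x at the endpoints):
  F(1) − F(−1) = 721/60 − (-511/60) = 308/15.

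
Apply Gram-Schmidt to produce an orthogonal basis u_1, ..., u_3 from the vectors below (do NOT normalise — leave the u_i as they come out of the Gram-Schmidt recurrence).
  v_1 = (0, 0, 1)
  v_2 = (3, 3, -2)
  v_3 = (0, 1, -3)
Orthogonal basis:
  u_1 = (0, 0, 1)
  u_2 = (3, 3, 0)
  u_3 = (-1/2, 1/2, 0)

Apply the Gram-Schmidt recurrence
  u_1 = v_1
  u_i = v_i − Σ_{j<i} ((v_i · u_j) / (u_j · u_j)) · u_j.

Step by step this gives:
  u_1 = (0, 0, 1)
  u_2 = (3, 3, 0)
  u_3 = (-1/2, 1/2, 0)

Orthogonality check:
  u_2 · u_1 = 0 (should be 0)
  u_3 · u_1 = 0 (should be 0)
  u_3 · u_2 = 0 (should be 0)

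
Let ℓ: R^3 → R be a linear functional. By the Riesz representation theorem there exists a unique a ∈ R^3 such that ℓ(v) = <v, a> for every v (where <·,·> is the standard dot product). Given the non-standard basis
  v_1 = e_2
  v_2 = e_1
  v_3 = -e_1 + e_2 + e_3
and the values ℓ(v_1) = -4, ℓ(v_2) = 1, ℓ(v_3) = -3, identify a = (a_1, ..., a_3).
a = (1, -4, 2)

Write a = (a_1, ..., a_3) in the standard basis. For each basis vector v_i, ℓ(v_i) = <v_i, a> is a linear equation in the a_j's. Collect the n equations into a matrix system V a = ℓ, where row i of V is v_i (expressed in the standard basis). Since V is invertible (lower-triangular with 1s on the diagonal, up to permutation), solve by back-substitution:
  V =
[[0, 1, 0],
 [1, 0, 0],
 [-1, 1, 1]]
  V a = (-4, 1, -3)
Solving gives a = (1, -4, 2).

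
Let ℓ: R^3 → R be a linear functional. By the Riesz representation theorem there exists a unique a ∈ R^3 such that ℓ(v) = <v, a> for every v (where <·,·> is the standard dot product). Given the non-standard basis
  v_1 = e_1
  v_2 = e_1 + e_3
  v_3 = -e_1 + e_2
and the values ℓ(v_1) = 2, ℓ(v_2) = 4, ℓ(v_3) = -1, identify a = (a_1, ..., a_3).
a = (2, 1, 2)

Write a = (a_1, ..., a_3) in the standard basis. For each basis vector v_i, ℓ(v_i) = <v_i, a> is a linear equation in the a_j's. Collect the n equations into a matrix system V a = ℓ, where row i of V is v_i (expressed in the standard basis). Since V is invertible (lower-triangular with 1s on the diagonal, up to permutation), solve by back-substitution:
  V =
[[1, 0, 0],
 [1, 0, 1],
 [-1, 1, 0]]
  V a = (2, 4, -1)
Solving gives a = (2, 1, 2).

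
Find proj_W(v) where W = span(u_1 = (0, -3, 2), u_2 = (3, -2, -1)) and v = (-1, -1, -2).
proj_W(v) = (51/166, 10/83, -53/166)

Set up U = [u_1 | ... | u_2] ∈ R^(3×2). The projector onto W = col(U) is P = U (U^T U)^(-1) U^T.
Compute U^T U =
  [13, 4]
  [4, 14],
and U^T v = (-1, 1).
Solve U^T U · c = U^T v for the coefficients: c = (-9/83, 17/166). The projection is proj_W(v) = U c.
Check: (v - proj_W(v)) · u_1 = 0  (should be 0).
Check: (v - proj_W(v)) · u_2 = 0  (should be 0).
Result: proj_W(v) = (51/166, 10/83, -53/166).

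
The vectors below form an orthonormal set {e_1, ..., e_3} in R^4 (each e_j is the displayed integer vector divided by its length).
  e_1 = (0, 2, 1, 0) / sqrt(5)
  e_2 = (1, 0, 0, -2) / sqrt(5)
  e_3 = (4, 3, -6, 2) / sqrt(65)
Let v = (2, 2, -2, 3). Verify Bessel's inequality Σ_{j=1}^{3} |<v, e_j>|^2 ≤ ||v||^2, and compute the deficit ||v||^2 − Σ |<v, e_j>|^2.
Σ |<v, e_j>|^2 = 1284/65; ||v||^2 = 21; deficit = 81/65

Write each e_j = u_j / sqrt(<u_j, u_j>) where u_j is the displayed integer vector. Then <v, e_j> = <v, u_j> / sqrt(<u_j, u_j>), so |<v, e_j>|^2 = <v, u_j>^2 / <u_j, u_j>.
Coefficients: <v, e_1> = 2/sqrt(5), <v, e_2> = -4/sqrt(5), <v, e_3> = 32/sqrt(65).
Square and sum: Σ |<v, e_j>|^2 = 1284/65.
Compute ||v||^2 = v·v = 21.
Deficit = 21 − 1284/65 = 81/65 ≥ 0, confirming Bessel's inequality. (The deficit equals ||v − Σ <v,e_j> e_j||^2, the squared distance from v to span{e_j}.)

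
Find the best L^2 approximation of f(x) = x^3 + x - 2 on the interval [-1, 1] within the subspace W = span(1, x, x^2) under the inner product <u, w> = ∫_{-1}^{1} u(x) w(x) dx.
g(x) = 8*x/5 - 2

The best approximation g ∈ W is the orthogonal projection of f onto W. Writing g = a_0 + a_1 x + a_2 x^2, the coefficients solve the normal equations G · a = b where
  G_{ij} = <φ_i, φ_j> and b_i = <f, φ_i>, with φ_0 = 1, φ_1 = x, φ_2 = x^2.
G =
  [2, 0, 2/3]
  [0, 2/3, 0]
  [2/3, 0, 2/5],
b = (-4, 16/15, -4/3).
Solving gives a_0 = -2, a_1 = 8/5, a_2 = 0, so
  g(x) = 8*x/5 - 2.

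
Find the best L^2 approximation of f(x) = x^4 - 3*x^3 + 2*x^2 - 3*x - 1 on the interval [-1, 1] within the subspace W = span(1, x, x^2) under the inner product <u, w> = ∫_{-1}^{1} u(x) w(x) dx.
g(x) = 20*x^2/7 - 24*x/5 - 38/35

The best approximation g ∈ W is the orthogonal projection of f onto W. Writing g = a_0 + a_1 x + a_2 x^2, the coefficients solve the normal equations G · a = b where
  G_{ij} = <φ_i, φ_j> and b_i = <f, φ_i>, with φ_0 = 1, φ_1 = x, φ_2 = x^2.
G =
  [2, 0, 2/3]
  [0, 2/3, 0]
  [2/3, 0, 2/5],
b = (-4/15, -16/5, 44/105).
Solving gives a_0 = -38/35, a_1 = -24/5, a_2 = 20/7, so
  g(x) = 20*x^2/7 - 24*x/5 - 38/35.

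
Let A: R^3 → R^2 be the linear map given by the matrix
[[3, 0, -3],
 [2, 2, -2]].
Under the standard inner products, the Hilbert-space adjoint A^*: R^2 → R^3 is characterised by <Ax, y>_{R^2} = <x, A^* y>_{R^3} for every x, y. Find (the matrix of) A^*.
A^* = A^T =
[[3, 2],
 [0, 2],
 [-3, -2]]

For real matrices with standard dot products, the defining identity <Ax, y> = <x, A^* y> gives (Ax)^T y = x^T (A^*) y, i.e. x^T A^T y = x^T (A^*) y. Since this holds for all x, y, we must have A^* = A^T. Therefore
A^* =
[[3, 2],
 [0, 2],
 [-3, -2]].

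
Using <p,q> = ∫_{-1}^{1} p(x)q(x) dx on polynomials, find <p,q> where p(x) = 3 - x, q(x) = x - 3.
<p,q> = -56/3

Expand the product: p(x)·q(x) = -x^2 + 6*x - 9.
∫_{-1}^{1} of each monomial x^k gives [2/(k+1) if k even, 0 if k odd]. Integrating term-by-term (or equivalently evaluating the antiderivative F(x) = -x^3/3 + 3*x^2 - 9*x at the endpoints):
  F(1) − F(−1) = -19/3 − (37/3) = -56/3.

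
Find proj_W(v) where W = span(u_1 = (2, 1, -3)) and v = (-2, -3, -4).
proj_W(v) = (5/7, 5/14, -15/14)

Set up U = [u_1 | ... | u_1] ∈ R^(3×1). The projector onto W = col(U) is P = U (U^T U)^(-1) U^T.
Compute U^T U =
  [14],
and U^T v = (5).
Solve U^T U · c = U^T v for the coefficients: c = (5/14). The projection is proj_W(v) = U c.
Check: (v - proj_W(v)) · u_1 = 0  (should be 0).
Result: proj_W(v) = (5/7, 5/14, -15/14).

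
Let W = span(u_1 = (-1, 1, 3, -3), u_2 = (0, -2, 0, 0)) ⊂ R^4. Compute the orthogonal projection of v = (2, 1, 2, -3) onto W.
proj_W(v) = (-13/19, 1, 39/19, -39/19)

Set up U = [u_1 | ... | u_2] ∈ R^(4×2). The projector onto W = col(U) is P = U (U^T U)^(-1) U^T.
Compute U^T U =
  [20, -2]
  [-2, 4],
and U^T v = (14, -2).
Solve U^T U · c = U^T v for the coefficients: c = (13/19, -3/19). The projection is proj_W(v) = U c.
Check: (v - proj_W(v)) · u_1 = 0  (should be 0).
Check: (v - proj_W(v)) · u_2 = 0  (should be 0).
Result: proj_W(v) = (-13/19, 1, 39/19, -39/19).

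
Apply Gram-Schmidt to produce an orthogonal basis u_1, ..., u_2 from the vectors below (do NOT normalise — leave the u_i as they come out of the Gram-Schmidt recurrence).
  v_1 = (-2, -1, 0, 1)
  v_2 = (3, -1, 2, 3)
Orthogonal basis:
  u_1 = (-2, -1, 0, 1)
  u_2 = (7/3, -4/3, 2, 10/3)

Apply the Gram-Schmidt recurrence
  u_1 = v_1
  u_i = v_i − Σ_{j<i} ((v_i · u_j) / (u_j · u_j)) · u_j.

Step by step this gives:
  u_1 = (-2, -1, 0, 1)
  u_2 = (7/3, -4/3, 2, 10/3)

Orthogonality check:
  u_2 · u_1 = 0 (should be 0)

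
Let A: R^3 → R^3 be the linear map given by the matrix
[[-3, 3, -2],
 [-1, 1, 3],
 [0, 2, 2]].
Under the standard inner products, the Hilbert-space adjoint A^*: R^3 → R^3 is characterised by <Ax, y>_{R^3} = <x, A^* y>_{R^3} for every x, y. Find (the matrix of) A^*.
A^* = A^T =
[[-3, -1, 0],
 [3, 1, 2],
 [-2, 3, 2]]

For real matrices with standard dot products, the defining identity <Ax, y> = <x, A^* y> gives (Ax)^T y = x^T (A^*) y, i.e. x^T A^T y = x^T (A^*) y. Since this holds for all x, y, we must have A^* = A^T. Therefore
A^* =
[[-3, -1, 0],
 [3, 1, 2],
 [-2, 3, 2]].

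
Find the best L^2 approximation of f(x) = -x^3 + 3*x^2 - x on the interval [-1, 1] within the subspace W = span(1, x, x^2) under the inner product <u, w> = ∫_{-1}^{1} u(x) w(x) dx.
g(x) = 3*x^2 - 8*x/5

The best approximation g ∈ W is the orthogonal projection of f onto W. Writing g = a_0 + a_1 x + a_2 x^2, the coefficients solve the normal equations G · a = b where
  G_{ij} = <φ_i, φ_j> and b_i = <f, φ_i>, with φ_0 = 1, φ_1 = x, φ_2 = x^2.
G =
  [2, 0, 2/3]
  [0, 2/3, 0]
  [2/3, 0, 2/5],
b = (2, -16/15, 6/5).
Solving gives a_0 = 0, a_1 = -8/5, a_2 = 3, so
  g(x) = 3*x^2 - 8*x/5.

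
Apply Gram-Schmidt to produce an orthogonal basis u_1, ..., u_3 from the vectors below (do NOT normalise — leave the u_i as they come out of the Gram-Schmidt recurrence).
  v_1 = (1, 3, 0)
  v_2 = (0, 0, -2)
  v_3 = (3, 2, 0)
Orthogonal basis:
  u_1 = (1, 3, 0)
  u_2 = (0, 0, -2)
  u_3 = (21/10, -7/10, 0)

Apply the Gram-Schmidt recurrence
  u_1 = v_1
  u_i = v_i − Σ_{j<i} ((v_i · u_j) / (u_j · u_j)) · u_j.

Step by step this gives:
  u_1 = (1, 3, 0)
  u_2 = (0, 0, -2)
  u_3 = (21/10, -7/10, 0)

Orthogonality check:
  u_2 · u_1 = 0 (should be 0)
  u_3 · u_1 = 0 (should be 0)
  u_3 · u_2 = 0 (should be 0)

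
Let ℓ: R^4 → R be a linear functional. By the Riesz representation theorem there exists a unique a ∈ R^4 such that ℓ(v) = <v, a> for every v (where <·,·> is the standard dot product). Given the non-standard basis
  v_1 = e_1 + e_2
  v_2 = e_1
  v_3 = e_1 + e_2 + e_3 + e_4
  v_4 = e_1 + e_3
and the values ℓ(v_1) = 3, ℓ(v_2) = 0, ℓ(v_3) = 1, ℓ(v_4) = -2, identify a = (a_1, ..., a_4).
a = (0, 3, -2, 0)

Write a = (a_1, ..., a_4) in the standard basis. For each basis vector v_i, ℓ(v_i) = <v_i, a> is a linear equation in the a_j's. Collect the n equations into a matrix system V a = ℓ, where row i of V is v_i (expressed in the standard basis). Since V is invertible (lower-triangular with 1s on the diagonal, up to permutation), solve by back-substitution:
  V =
[[1, 1, 0, 0],
 [1, 0, 0, 0],
 [1, 1, 1, 1],
 [1, 0, 1, 0]]
  V a = (3, 0, 1, -2)
Solving gives a = (0, 3, -2, 0).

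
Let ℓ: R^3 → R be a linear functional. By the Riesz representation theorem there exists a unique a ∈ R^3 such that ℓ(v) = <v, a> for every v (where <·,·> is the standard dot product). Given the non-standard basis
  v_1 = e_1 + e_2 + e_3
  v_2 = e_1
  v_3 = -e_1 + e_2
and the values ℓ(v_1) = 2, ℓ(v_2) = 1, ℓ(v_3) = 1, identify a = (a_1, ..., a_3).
a = (1, 2, -1)

Write a = (a_1, ..., a_3) in the standard basis. For each basis vector v_i, ℓ(v_i) = <v_i, a> is a linear equation in the a_j's. Collect the n equations into a matrix system V a = ℓ, where row i of V is v_i (expressed in the standard basis). Since V is invertible (lower-triangular with 1s on the diagonal, up to permutation), solve by back-substitution:
  V =
[[1, 1, 1],
 [1, 0, 0],
 [-1, 1, 0]]
  V a = (2, 1, 1)
Solving gives a = (1, 2, -1).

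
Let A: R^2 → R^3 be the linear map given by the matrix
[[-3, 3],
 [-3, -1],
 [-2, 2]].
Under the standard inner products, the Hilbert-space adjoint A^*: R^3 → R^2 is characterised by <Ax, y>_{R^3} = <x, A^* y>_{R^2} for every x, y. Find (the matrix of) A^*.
A^* = A^T =
[[-3, -3, -2],
 [3, -1, 2]]

For real matrices with standard dot products, the defining identity <Ax, y> = <x, A^* y> gives (Ax)^T y = x^T (A^*) y, i.e. x^T A^T y = x^T (A^*) y. Since this holds for all x, y, we must have A^* = A^T. Therefore
A^* =
[[-3, -3, -2],
 [3, -1, 2]].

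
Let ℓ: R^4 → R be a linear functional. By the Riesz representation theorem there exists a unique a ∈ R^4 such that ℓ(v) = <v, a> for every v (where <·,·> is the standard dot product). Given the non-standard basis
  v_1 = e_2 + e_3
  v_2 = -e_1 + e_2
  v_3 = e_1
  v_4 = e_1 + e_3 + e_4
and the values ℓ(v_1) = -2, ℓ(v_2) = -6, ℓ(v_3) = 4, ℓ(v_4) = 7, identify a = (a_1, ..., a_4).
a = (4, -2, 0, 3)

Write a = (a_1, ..., a_4) in the standard basis. For each basis vector v_i, ℓ(v_i) = <v_i, a> is a linear equation in the a_j's. Collect the n equations into a matrix system V a = ℓ, where row i of V is v_i (expressed in the standard basis). Since V is invertible (lower-triangular with 1s on the diagonal, up to permutation), solve by back-substitution:
  V =
[[0, 1, 1, 0],
 [-1, 1, 0, 0],
 [1, 0, 0, 0],
 [1, 0, 1, 1]]
  V a = (-2, -6, 4, 7)
Solving gives a = (4, -2, 0, 3).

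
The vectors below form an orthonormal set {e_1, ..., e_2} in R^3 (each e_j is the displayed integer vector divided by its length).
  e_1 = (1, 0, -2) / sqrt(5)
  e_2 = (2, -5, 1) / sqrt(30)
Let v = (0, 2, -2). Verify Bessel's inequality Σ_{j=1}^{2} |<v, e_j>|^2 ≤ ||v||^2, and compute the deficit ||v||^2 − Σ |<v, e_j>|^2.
Σ |<v, e_j>|^2 = 8; ||v||^2 = 8; deficit = 0

Write each e_j = u_j / sqrt(<u_j, u_j>) where u_j is the displayed integer vector. Then <v, e_j> = <v, u_j> / sqrt(<u_j, u_j>), so |<v, e_j>|^2 = <v, u_j>^2 / <u_j, u_j>.
Coefficients: <v, e_1> = 4/sqrt(5), <v, e_2> = -12/sqrt(30).
Square and sum: Σ |<v, e_j>|^2 = 8.
Compute ||v||^2 = v·v = 8.
Deficit = 8 − 8 = 0 ≥ 0, confirming Bessel's inequality. (The deficit equals ||v − Σ <v,e_j> e_j||^2, the squared distance from v to span{e_j}.)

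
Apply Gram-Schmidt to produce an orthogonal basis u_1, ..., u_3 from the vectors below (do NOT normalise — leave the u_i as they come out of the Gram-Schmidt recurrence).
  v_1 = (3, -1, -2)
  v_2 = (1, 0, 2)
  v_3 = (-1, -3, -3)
Orthogonal basis:
  u_1 = (3, -1, -2)
  u_2 = (17/14, -1/14, 13/7)
  u_3 = (-2/3, -8/3, 1/3)

Apply the Gram-Schmidt recurrence
  u_1 = v_1
  u_i = v_i − Σ_{j<i} ((v_i · u_j) / (u_j · u_j)) · u_j.

Step by step this gives:
  u_1 = (3, -1, -2)
  u_2 = (17/14, -1/14, 13/7)
  u_3 = (-2/3, -8/3, 1/3)

Orthogonality check:
  u_2 · u_1 = 0 (should be 0)
  u_3 · u_1 = 0 (should be 0)
  u_3 · u_2 = 0 (should be 0)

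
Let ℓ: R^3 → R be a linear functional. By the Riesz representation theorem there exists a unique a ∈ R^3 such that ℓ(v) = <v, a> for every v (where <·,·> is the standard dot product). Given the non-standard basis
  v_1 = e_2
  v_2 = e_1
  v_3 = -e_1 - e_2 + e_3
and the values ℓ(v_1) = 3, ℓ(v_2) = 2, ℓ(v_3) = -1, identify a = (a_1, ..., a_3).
a = (2, 3, 4)

Write a = (a_1, ..., a_3) in the standard basis. For each basis vector v_i, ℓ(v_i) = <v_i, a> is a linear equation in the a_j's. Collect the n equations into a matrix system V a = ℓ, where row i of V is v_i (expressed in the standard basis). Since V is invertible (lower-triangular with 1s on the diagonal, up to permutation), solve by back-substitution:
  V =
[[0, 1, 0],
 [1, 0, 0],
 [-1, -1, 1]]
  V a = (3, 2, -1)
Solving gives a = (2, 3, 4).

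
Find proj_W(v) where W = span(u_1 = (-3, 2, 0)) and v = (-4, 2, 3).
proj_W(v) = (-48/13, 32/13, 0)

Set up U = [u_1 | ... | u_1] ∈ R^(3×1). The projector onto W = col(U) is P = U (U^T U)^(-1) U^T.
Compute U^T U =
  [13],
and U^T v = (16).
Solve U^T U · c = U^T v for the coefficients: c = (16/13). The projection is proj_W(v) = U c.
Check: (v - proj_W(v)) · u_1 = 0  (should be 0).
Result: proj_W(v) = (-48/13, 32/13, 0).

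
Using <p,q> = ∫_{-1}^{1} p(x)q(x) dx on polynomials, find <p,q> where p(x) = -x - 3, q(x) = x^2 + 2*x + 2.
<p,q> = -46/3

Expand the product: p(x)·q(x) = -x^3 - 5*x^2 - 8*x - 6.
∫_{-1}^{1} of each monomial x^k gives [2/(k+1) if k even, 0 if k odd]. Integrating term-by-term (or equivalently evaluating the antiderivative F(x) = -x^4/4 - 5*x^3/3 - 4*x^2 - 6*x at the endpoints):
  F(1) − F(−1) = -143/12 − (41/12) = -46/3.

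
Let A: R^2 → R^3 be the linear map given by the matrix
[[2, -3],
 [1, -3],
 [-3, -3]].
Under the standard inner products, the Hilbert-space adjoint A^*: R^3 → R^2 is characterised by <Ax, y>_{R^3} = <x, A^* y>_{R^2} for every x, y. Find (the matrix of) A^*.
A^* = A^T =
[[2, 1, -3],
 [-3, -3, -3]]

For real matrices with standard dot products, the defining identity <Ax, y> = <x, A^* y> gives (Ax)^T y = x^T (A^*) y, i.e. x^T A^T y = x^T (A^*) y. Since this holds for all x, y, we must have A^* = A^T. Therefore
A^* =
[[2, 1, -3],
 [-3, -3, -3]].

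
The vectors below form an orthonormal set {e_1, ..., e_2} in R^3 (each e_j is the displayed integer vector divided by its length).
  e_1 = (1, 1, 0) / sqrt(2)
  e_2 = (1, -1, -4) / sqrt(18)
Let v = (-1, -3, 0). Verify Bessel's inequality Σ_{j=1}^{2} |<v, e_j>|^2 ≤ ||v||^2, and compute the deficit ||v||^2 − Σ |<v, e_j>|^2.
Σ |<v, e_j>|^2 = 74/9; ||v||^2 = 10; deficit = 16/9

Write each e_j = u_j / sqrt(<u_j, u_j>) where u_j is the displayed integer vector. Then <v, e_j> = <v, u_j> / sqrt(<u_j, u_j>), so |<v, e_j>|^2 = <v, u_j>^2 / <u_j, u_j>.
Coefficients: <v, e_1> = -4/sqrt(2), <v, e_2> = 2/sqrt(18).
Square and sum: Σ |<v, e_j>|^2 = 74/9.
Compute ||v||^2 = v·v = 10.
Deficit = 10 − 74/9 = 16/9 ≥ 0, confirming Bessel's inequality. (The deficit equals ||v − Σ <v,e_j> e_j||^2, the squared distance from v to span{e_j}.)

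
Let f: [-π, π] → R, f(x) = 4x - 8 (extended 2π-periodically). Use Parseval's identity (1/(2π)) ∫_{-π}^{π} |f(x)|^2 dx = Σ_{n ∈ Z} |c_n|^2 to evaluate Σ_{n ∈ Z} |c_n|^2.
Σ |c_n|^2 = 16π^2/3 + 64

Expand and integrate term by term over [-π, π]:
  ∫ (4x)^2 dx = 16·(2π^3/3); ∫ 2·4·(-8)·x dx = 0 (odd integrand); ∫ (-8)^2 dx = 64·2π.
So (1/(2π)) ∫_{-π}^{π} (4x - 8)^2 dx = 16π^2/3 + 64 = 16π^2/3 + 64.
Parseval ⇒ Σ |c_n|^2 = 16π^2/3 + 64.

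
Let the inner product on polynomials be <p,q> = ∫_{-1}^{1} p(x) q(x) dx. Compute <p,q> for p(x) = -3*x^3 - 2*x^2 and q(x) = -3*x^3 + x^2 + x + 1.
<p,q> = -16/21

Expand the product: p(x)·q(x) = 9*x^6 + 3*x^5 - 5*x^4 - 5*x^3 - 2*x^2.
∫_{-1}^{1} of each monomial x^k gives [2/(k+1) if k even, 0 if k odd]. Integrating term-by-term (or equivalently evaluating the antiderivative F(x) = 9*x^7/7 + x^6/2 - x^5 - 5*x^4/4 - 2*x^3/3 at the endpoints):
  F(1) − F(−1) = -95/84 − (-31/84) = -16/21.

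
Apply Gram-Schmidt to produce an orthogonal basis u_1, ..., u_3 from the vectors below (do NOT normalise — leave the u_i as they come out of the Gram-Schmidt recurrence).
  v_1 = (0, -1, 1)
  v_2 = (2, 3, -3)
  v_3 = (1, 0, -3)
Orthogonal basis:
  u_1 = (0, -1, 1)
  u_2 = (2, 0, 0)
  u_3 = (0, -3/2, -3/2)

Apply the Gram-Schmidt recurrence
  u_1 = v_1
  u_i = v_i − Σ_{j<i} ((v_i · u_j) / (u_j · u_j)) · u_j.

Step by step this gives:
  u_1 = (0, -1, 1)
  u_2 = (2, 0, 0)
  u_3 = (0, -3/2, -3/2)

Orthogonality check:
  u_2 · u_1 = 0 (should be 0)
  u_3 · u_1 = 0 (should be 0)
  u_3 · u_2 = 0 (should be 0)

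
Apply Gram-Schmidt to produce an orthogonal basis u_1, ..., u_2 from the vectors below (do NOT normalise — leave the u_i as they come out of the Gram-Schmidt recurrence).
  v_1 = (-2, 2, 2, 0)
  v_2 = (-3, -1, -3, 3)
Orthogonal basis:
  u_1 = (-2, 2, 2, 0)
  u_2 = (-10/3, -2/3, -8/3, 3)

Apply the Gram-Schmidt recurrence
  u_1 = v_1
  u_i = v_i − Σ_{j<i} ((v_i · u_j) / (u_j · u_j)) · u_j.

Step by step this gives:
  u_1 = (-2, 2, 2, 0)
  u_2 = (-10/3, -2/3, -8/3, 3)

Orthogonality check:
  u_2 · u_1 = 0 (should be 0)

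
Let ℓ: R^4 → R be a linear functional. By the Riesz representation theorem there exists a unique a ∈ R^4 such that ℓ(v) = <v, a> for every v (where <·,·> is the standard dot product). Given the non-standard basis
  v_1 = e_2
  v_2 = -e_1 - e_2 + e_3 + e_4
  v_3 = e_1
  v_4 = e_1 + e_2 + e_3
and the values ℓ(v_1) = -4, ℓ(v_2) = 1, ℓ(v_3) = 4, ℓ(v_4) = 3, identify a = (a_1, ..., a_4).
a = (4, -4, 3, -2)

Write a = (a_1, ..., a_4) in the standard basis. For each basis vector v_i, ℓ(v_i) = <v_i, a> is a linear equation in the a_j's. Collect the n equations into a matrix system V a = ℓ, where row i of V is v_i (expressed in the standard basis). Since V is invertible (lower-triangular with 1s on the diagonal, up to permutation), solve by back-substitution:
  V =
[[0, 1, 0, 0],
 [-1, -1, 1, 1],
 [1, 0, 0, 0],
 [1, 1, 1, 0]]
  V a = (-4, 1, 4, 3)
Solving gives a = (4, -4, 3, -2).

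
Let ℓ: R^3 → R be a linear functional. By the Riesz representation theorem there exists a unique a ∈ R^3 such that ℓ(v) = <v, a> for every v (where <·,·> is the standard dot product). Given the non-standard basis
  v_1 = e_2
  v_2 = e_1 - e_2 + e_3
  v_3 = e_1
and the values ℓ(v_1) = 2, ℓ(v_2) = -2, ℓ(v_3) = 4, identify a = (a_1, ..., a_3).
a = (4, 2, -4)

Write a = (a_1, ..., a_3) in the standard basis. For each basis vector v_i, ℓ(v_i) = <v_i, a> is a linear equation in the a_j's. Collect the n equations into a matrix system V a = ℓ, where row i of V is v_i (expressed in the standard basis). Since V is invertible (lower-triangular with 1s on the diagonal, up to permutation), solve by back-substitution:
  V =
[[0, 1, 0],
 [1, -1, 1],
 [1, 0, 0]]
  V a = (2, -2, 4)
Solving gives a = (4, 2, -4).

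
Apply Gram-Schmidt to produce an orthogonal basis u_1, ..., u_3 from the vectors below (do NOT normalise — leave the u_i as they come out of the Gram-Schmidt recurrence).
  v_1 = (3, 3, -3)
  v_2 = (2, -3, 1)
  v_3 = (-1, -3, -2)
Orthogonal basis:
  u_1 = (3, 3, -3)
  u_2 = (8/3, -7/3, 1/3)
  u_3 = (-21/19, -63/38, -105/38)

Apply the Gram-Schmidt recurrence
  u_1 = v_1
  u_i = v_i − Σ_{j<i} ((v_i · u_j) / (u_j · u_j)) · u_j.

Step by step this gives:
  u_1 = (3, 3, -3)
  u_2 = (8/3, -7/3, 1/3)
  u_3 = (-21/19, -63/38, -105/38)

Orthogonality check:
  u_2 · u_1 = 0 (should be 0)
  u_3 · u_1 = 0 (should be 0)
  u_3 · u_2 = 0 (should be 0)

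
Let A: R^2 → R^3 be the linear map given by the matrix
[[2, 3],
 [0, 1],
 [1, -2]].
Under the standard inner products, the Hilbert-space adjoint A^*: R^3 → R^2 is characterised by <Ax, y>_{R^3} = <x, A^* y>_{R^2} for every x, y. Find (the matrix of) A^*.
A^* = A^T =
[[2, 0, 1],
 [3, 1, -2]]

For real matrices with standard dot products, the defining identity <Ax, y> = <x, A^* y> gives (Ax)^T y = x^T (A^*) y, i.e. x^T A^T y = x^T (A^*) y. Since this holds for all x, y, we must have A^* = A^T. Therefore
A^* =
[[2, 0, 1],
 [3, 1, -2]].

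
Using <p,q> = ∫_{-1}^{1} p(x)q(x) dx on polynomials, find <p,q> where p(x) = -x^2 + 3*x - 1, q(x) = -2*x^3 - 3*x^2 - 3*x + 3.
<p,q> = -66/5

Expand the product: p(x)·q(x) = 2*x^5 - 3*x^4 - 4*x^3 - 9*x^2 + 12*x - 3.
∫_{-1}^{1} of each monomial x^k gives [2/(k+1) if k even, 0 if k odd]. Integrating term-by-term (or equivalently evaluating the antiderivative F(x) = x^6/3 - 3*x^5/5 - x^4 - 3*x^3 + 6*x^2 - 3*x at the endpoints):
  F(1) − F(−1) = -19/15 − (179/15) = -66/5.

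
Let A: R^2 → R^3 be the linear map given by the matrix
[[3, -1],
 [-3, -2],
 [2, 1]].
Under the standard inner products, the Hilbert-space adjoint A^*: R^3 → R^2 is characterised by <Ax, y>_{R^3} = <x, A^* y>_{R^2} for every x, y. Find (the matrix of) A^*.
A^* = A^T =
[[3, -3, 2],
 [-1, -2, 1]]

For real matrices with standard dot products, the defining identity <Ax, y> = <x, A^* y> gives (Ax)^T y = x^T (A^*) y, i.e. x^T A^T y = x^T (A^*) y. Since this holds for all x, y, we must have A^* = A^T. Therefore
A^* =
[[3, -3, 2],
 [-1, -2, 1]].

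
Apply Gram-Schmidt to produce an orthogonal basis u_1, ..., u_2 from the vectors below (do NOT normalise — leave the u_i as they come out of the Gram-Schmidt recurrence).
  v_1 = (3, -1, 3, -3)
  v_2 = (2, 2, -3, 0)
Orthogonal basis:
  u_1 = (3, -1, 3, -3)
  u_2 = (71/28, 51/28, -69/28, -15/28)

Apply the Gram-Schmidt recurrence
  u_1 = v_1
  u_i = v_i − Σ_{j<i} ((v_i · u_j) / (u_j · u_j)) · u_j.

Step by step this gives:
  u_1 = (3, -1, 3, -3)
  u_2 = (71/28, 51/28, -69/28, -15/28)

Orthogonality check:
  u_2 · u_1 = 0 (should be 0)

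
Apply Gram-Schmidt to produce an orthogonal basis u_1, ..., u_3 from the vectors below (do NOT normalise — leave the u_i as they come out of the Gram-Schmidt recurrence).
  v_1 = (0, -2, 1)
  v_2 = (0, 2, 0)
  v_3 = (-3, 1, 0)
Orthogonal basis:
  u_1 = (0, -2, 1)
  u_2 = (0, 2/5, 4/5)
  u_3 = (-3, 0, 0)

Apply the Gram-Schmidt recurrence
  u_1 = v_1
  u_i = v_i − Σ_{j<i} ((v_i · u_j) / (u_j · u_j)) · u_j.

Step by step this gives:
  u_1 = (0, -2, 1)
  u_2 = (0, 2/5, 4/5)
  u_3 = (-3, 0, 0)

Orthogonality check:
  u_2 · u_1 = 0 (should be 0)
  u_3 · u_1 = 0 (should be 0)
  u_3 · u_2 = 0 (should be 0)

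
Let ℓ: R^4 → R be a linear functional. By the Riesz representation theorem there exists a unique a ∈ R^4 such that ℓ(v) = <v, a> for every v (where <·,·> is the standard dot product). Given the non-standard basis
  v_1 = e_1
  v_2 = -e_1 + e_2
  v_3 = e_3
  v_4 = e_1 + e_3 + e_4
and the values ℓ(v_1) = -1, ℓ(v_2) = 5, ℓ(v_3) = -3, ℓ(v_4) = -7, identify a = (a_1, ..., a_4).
a = (-1, 4, -3, -3)

Write a = (a_1, ..., a_4) in the standard basis. For each basis vector v_i, ℓ(v_i) = <v_i, a> is a linear equation in the a_j's. Collect the n equations into a matrix system V a = ℓ, where row i of V is v_i (expressed in the standard basis). Since V is invertible (lower-triangular with 1s on the diagonal, up to permutation), solve by back-substitution:
  V =
[[1, 0, 0, 0],
 [-1, 1, 0, 0],
 [0, 0, 1, 0],
 [1, 0, 1, 1]]
  V a = (-1, 5, -3, -7)
Solving gives a = (-1, 4, -3, -3).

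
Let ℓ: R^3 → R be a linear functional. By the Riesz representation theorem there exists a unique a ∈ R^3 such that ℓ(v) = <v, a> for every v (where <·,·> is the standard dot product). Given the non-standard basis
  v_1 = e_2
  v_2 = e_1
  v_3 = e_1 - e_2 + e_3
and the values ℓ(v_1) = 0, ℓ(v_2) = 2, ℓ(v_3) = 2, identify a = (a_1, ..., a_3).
a = (2, 0, 0)

Write a = (a_1, ..., a_3) in the standard basis. For each basis vector v_i, ℓ(v_i) = <v_i, a> is a linear equation in the a_j's. Collect the n equations into a matrix system V a = ℓ, where row i of V is v_i (expressed in the standard basis). Since V is invertible (lower-triangular with 1s on the diagonal, up to permutation), solve by back-substitution:
  V =
[[0, 1, 0],
 [1, 0, 0],
 [1, -1, 1]]
  V a = (0, 2, 2)
Solving gives a = (2, 0, 0).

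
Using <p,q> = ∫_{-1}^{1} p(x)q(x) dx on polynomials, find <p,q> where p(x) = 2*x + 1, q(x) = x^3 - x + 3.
<p,q> = 82/15

Expand the product: p(x)·q(x) = 2*x^4 + x^3 - 2*x^2 + 5*x + 3.
∫_{-1}^{1} of each monomial x^k gives [2/(k+1) if k even, 0 if k odd]. Integrating term-by-term (or equivalently evaluating the antiderivative F(x) = 2*x^5/5 + x^4/4 - 2*x^3/3 + 5*x^2/2 + 3*x at the endpoints):
  F(1) − F(−1) = 329/60 − (1/60) = 82/15.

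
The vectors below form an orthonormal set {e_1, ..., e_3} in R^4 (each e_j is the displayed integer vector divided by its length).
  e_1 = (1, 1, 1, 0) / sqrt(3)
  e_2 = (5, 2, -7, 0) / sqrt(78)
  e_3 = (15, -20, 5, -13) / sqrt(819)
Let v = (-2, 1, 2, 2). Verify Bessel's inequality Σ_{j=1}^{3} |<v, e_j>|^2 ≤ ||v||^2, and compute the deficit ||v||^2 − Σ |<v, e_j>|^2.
Σ |<v, e_j>|^2 = 83/7; ||v||^2 = 13; deficit = 8/7

Write each e_j = u_j / sqrt(<u_j, u_j>) where u_j is the displayed integer vector. Then <v, e_j> = <v, u_j> / sqrt(<u_j, u_j>), so |<v, e_j>|^2 = <v, u_j>^2 / <u_j, u_j>.
Coefficients: <v, e_1> = 1/sqrt(3), <v, e_2> = -22/sqrt(78), <v, e_3> = -66/sqrt(819).
Square and sum: Σ |<v, e_j>|^2 = 83/7.
Compute ||v||^2 = v·v = 13.
Deficit = 13 − 83/7 = 8/7 ≥ 0, confirming Bessel's inequality. (The deficit equals ||v − Σ <v,e_j> e_j||^2, the squared distance from v to span{e_j}.)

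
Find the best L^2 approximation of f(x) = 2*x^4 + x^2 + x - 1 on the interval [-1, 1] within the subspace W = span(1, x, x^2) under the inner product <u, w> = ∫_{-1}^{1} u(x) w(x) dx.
g(x) = 19*x^2/7 + x - 41/35

The best approximation g ∈ W is the orthogonal projection of f onto W. Writing g = a_0 + a_1 x + a_2 x^2, the coefficients solve the normal equations G · a = b where
  G_{ij} = <φ_i, φ_j> and b_i = <f, φ_i>, with φ_0 = 1, φ_1 = x, φ_2 = x^2.
G =
  [2, 0, 2/3]
  [0, 2/3, 0]
  [2/3, 0, 2/5],
b = (-8/15, 2/3, 32/105).
Solving gives a_0 = -41/35, a_1 = 1, a_2 = 19/7, so
  g(x) = 19*x^2/7 + x - 41/35.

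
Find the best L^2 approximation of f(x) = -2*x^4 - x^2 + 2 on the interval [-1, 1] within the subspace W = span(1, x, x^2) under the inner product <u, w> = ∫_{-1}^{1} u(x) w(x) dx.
g(x) = 76/35 - 19*x^2/7

The best approximation g ∈ W is the orthogonal projection of f onto W. Writing g = a_0 + a_1 x + a_2 x^2, the coefficients solve the normal equations G · a = b where
  G_{ij} = <φ_i, φ_j> and b_i = <f, φ_i>, with φ_0 = 1, φ_1 = x, φ_2 = x^2.
G =
  [2, 0, 2/3]
  [0, 2/3, 0]
  [2/3, 0, 2/5],
b = (38/15, 0, 38/105).
Solving gives a_0 = 76/35, a_1 = 0, a_2 = -19/7, so
  g(x) = 76/35 - 19*x^2/7.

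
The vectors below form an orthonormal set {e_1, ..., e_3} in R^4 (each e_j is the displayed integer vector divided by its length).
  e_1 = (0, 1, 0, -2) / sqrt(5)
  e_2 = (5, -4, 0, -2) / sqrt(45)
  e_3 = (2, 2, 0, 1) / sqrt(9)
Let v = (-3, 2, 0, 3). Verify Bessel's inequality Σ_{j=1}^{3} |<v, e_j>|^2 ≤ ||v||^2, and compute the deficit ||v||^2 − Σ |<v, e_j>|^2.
Σ |<v, e_j>|^2 = 22; ||v||^2 = 22; deficit = 0

Write each e_j = u_j / sqrt(<u_j, u_j>) where u_j is the displayed integer vector. Then <v, e_j> = <v, u_j> / sqrt(<u_j, u_j>), so |<v, e_j>|^2 = <v, u_j>^2 / <u_j, u_j>.
Coefficients: <v, e_1> = -4/sqrt(5), <v, e_2> = -29/sqrt(45), <v, e_3> = 1/sqrt(9).
Square and sum: Σ |<v, e_j>|^2 = 22.
Compute ||v||^2 = v·v = 22.
Deficit = 22 − 22 = 0 ≥ 0, confirming Bessel's inequality. (The deficit equals ||v − Σ <v,e_j> e_j||^2, the squared distance from v to span{e_j}.)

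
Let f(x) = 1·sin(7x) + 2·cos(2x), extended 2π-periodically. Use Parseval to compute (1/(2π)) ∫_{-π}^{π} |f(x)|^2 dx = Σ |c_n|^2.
Σ |c_n|^2 = 5/2

Expand |f|^2 and use orthogonality of {sin(nx), cos(mx)} on [-π, π]:
  ∫_{-π}^{π} sin(nx)^2 dx = π, ∫ cos(mx)^2 dx = π, and cross terms integrate to 0.
So ∫_{-π}^{π} f(x)^2 dx = 1^2 · π + 2^2 · π = (1 + 4)π.
Divide by 2π: (1 + 4)/2 = 5/2.
By Parseval, this equals Σ |c_n|^2.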